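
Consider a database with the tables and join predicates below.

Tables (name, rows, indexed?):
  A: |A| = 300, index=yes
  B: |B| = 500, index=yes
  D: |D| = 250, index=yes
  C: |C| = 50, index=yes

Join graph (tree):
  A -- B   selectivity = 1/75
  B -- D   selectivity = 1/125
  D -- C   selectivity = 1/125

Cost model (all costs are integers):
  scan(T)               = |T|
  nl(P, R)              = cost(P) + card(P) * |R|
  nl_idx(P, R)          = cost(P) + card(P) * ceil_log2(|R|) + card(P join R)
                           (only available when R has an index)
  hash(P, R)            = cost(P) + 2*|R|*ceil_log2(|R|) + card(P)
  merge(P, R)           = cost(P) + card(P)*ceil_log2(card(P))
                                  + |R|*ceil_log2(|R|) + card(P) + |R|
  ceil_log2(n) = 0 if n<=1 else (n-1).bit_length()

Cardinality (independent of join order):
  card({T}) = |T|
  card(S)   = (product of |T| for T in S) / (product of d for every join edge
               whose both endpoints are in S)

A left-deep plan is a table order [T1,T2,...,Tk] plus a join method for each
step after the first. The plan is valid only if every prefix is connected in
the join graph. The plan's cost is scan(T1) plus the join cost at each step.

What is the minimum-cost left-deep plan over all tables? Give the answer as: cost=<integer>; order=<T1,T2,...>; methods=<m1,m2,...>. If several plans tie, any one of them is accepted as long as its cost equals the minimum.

Selinger DP (subsets sized 1..n):
  {A}: scan cost=300, card=300
  {B}: scan cost=500, card=500
  {D}: scan cost=250, card=250
  {C}: scan cost=50, card=50
  {AB}: card=2000; try (B,nl_idx)→5000, (A,hash)→6400, (A,nl_idx)→7000, (B,merge)→8300, (A,merge)→8500, (B,hash)→9600 …(+2); best=5000 via (B,nl_idx)
  {BD}: card=1000; try (B,nl_idx)→3500, (D,hash)→5000, (D,nl_idx)→5500, (B,merge)→7500, (D,merge)→7750, (B,hash)→9500 …(+2); best=3500 via (B,nl_idx)
  {CD}: card=100; try (D,nl_idx)→550, (C,hash)→1100, (C,nl_idx)→1850, (D,merge)→2650, (C,merge)→2850, (D,hash)→4100 …(+2); best=550 via (D,nl_idx)
  {ABD}: card=4000; try (A,hash)→9900, (D,hash)→11000, (A,nl_idx)→16500, (A,merge)→17500, (D,nl_idx)→25000, (D,merge)→31250 …(+2); best=9900 via (A,hash)
  {BCD}: card=400; try (B,nl_idx)→1850, (C,hash)→5100, (B,merge)→6350, (B,hash)→9650, (C,nl_idx)→9900, (C,merge)→14850 …(+2); best=1850 via (B,nl_idx)
  {ABCD}: card=1600; try (A,nl_idx)→7050, (A,hash)→7650, (A,merge)→8850, (C,hash)→14500, (C,nl_idx)→35500, (C,merge)→62250 …(+2); best=7050 via (A,nl_idx)

cost=7050; order=C,D,B,A; methods=nl_idx,nl_idx,nl_idx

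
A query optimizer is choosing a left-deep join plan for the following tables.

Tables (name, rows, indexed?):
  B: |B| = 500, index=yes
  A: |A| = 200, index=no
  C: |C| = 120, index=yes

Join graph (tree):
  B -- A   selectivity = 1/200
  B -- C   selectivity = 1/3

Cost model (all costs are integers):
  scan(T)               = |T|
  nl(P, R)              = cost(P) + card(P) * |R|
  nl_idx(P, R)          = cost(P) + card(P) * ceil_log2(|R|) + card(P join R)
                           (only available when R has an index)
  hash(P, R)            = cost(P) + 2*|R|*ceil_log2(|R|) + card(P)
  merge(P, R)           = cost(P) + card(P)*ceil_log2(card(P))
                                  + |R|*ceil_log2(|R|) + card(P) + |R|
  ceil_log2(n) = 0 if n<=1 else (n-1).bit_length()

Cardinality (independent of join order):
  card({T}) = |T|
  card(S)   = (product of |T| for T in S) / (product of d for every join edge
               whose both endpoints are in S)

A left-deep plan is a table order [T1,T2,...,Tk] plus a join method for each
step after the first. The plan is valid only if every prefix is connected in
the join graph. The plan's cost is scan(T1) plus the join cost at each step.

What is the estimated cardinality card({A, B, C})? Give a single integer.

Tables in S: A(200), B(500), C(120)
Edges inside S: B-A(d=200), B-C(d=3)
numerator = 200 * 500 * 120 = 12000000
denominator = 200 * 3 = 600
card(S) = 12000000 / 600 = 20000

20000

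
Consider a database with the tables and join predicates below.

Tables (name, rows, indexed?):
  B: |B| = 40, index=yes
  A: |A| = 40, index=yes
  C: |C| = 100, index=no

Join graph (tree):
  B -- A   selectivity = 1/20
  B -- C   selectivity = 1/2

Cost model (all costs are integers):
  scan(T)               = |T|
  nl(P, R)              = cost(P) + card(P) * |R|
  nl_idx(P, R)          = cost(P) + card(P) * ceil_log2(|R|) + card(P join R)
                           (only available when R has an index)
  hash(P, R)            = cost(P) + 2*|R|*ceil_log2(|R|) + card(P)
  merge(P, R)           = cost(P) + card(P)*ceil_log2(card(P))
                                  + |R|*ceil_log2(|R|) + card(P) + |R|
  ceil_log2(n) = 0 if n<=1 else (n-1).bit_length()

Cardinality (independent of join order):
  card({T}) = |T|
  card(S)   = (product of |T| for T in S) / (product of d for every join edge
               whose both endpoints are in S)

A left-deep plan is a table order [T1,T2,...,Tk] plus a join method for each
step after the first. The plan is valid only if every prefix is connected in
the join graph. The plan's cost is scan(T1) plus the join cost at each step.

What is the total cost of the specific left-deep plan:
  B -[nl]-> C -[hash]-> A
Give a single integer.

step 1: scan B: cost=40, card=40
step 2: join C via nl
    card(P join C) = 40*100/(2) = 2000
    cost = 40 + 40*100 = 4040
step 3: join A via hash
    card(P join A) = 2000*40/(20) = 4000
    cost = 4040 + 2*40*6 + 2000 = 6520

6520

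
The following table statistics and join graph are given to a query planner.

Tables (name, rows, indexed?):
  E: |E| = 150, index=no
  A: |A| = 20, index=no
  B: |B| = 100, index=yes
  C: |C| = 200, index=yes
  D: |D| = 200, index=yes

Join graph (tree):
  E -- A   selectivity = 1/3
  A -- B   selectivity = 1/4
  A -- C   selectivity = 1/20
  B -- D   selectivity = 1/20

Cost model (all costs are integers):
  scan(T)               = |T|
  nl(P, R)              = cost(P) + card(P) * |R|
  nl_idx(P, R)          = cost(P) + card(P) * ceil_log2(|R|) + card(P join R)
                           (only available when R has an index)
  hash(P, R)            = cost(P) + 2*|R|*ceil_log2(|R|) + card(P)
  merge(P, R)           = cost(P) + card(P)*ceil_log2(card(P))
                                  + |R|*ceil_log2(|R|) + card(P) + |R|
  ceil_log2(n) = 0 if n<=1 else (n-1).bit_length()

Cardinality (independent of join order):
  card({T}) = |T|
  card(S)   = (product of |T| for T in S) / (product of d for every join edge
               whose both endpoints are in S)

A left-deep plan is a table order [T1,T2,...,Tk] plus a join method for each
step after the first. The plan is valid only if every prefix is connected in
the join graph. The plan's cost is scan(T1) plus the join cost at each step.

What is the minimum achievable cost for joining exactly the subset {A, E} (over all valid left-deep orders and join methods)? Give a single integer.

500

Selinger DP over subsets of {A,E}:
  {E}: scan cost=150, card=150
  {A}: scan cost=20, card=20
  {AE}: card=1000; try (A,hash)→500, (E,merge)→1490, (A,merge)→1620, (E,hash)→2440, (E,nl)→3020, (A,nl)→3150; best=500 via (A,hash)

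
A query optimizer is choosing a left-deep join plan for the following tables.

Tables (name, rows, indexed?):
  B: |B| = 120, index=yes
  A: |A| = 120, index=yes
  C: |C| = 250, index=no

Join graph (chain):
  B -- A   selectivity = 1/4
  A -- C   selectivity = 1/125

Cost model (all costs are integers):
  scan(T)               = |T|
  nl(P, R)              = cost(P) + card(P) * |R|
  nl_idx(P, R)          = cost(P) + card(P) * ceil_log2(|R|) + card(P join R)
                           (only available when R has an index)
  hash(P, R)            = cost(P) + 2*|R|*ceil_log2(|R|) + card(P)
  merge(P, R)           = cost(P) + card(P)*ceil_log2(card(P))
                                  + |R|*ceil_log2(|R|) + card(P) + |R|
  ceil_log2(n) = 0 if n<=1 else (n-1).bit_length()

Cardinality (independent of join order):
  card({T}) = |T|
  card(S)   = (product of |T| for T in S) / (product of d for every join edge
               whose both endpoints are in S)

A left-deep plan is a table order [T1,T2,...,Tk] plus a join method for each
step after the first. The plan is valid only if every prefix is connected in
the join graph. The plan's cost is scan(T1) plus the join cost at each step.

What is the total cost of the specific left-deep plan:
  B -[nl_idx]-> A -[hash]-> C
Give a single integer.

step 1: scan B: cost=120, card=120
step 2: join A via nl_idx
    card(P join A) = 120*120/(4) = 3600
    cost = 120 + 120*7 + 3600 = 4560
step 3: join C via hash
    card(P join C) = 3600*250/(125) = 7200
    cost = 4560 + 2*250*8 + 3600 = 12160

12160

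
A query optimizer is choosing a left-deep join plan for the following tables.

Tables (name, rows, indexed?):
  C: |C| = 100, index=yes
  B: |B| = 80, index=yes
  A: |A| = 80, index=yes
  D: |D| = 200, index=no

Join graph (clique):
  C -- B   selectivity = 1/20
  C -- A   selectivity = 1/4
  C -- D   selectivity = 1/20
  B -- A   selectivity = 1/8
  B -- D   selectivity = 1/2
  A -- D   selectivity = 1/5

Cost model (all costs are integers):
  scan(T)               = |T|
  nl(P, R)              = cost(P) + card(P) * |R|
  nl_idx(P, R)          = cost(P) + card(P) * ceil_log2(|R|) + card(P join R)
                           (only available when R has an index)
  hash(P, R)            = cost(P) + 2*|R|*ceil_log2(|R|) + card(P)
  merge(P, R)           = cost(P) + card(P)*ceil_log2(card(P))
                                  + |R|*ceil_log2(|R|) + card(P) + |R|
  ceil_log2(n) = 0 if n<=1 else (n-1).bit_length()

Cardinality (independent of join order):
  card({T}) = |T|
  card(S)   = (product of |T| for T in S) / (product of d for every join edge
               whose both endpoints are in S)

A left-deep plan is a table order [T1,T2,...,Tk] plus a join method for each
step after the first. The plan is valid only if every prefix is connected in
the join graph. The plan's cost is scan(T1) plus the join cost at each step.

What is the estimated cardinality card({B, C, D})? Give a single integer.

2000

Tables in S: B(80), C(100), D(200)
Edges inside S: C-B(d=20), C-D(d=20), B-D(d=2)
numerator = 80 * 100 * 200 = 1600000
denominator = 20 * 20 * 2 = 800
card(S) = 1600000 / 800 = 2000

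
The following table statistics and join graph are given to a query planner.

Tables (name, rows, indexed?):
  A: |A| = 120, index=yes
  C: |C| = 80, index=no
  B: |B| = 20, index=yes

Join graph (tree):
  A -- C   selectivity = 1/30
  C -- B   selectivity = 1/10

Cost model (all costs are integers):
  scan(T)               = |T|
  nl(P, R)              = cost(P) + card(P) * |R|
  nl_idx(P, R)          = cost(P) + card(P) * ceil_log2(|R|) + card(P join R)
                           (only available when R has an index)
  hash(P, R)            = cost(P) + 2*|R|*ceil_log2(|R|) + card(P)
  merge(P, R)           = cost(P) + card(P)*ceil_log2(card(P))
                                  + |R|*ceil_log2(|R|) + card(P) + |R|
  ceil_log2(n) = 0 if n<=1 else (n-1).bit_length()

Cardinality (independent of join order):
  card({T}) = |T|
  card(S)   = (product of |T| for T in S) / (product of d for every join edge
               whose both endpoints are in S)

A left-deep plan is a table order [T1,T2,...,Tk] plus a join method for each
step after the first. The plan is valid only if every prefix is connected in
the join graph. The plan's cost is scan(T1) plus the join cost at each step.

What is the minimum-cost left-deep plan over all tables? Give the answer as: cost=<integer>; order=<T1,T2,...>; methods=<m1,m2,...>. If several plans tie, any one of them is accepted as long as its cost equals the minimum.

Selinger DP (subsets sized 1..n):
  {A}: scan cost=120, card=120
  {C}: scan cost=80, card=80
  {B}: scan cost=20, card=20
  {AC}: card=320; try (A,nl_idx)→960, (C,hash)→1360, (A,merge)→1680, (C,merge)→1720, (A,hash)→1840, (A,nl)→9680 …(+1); best=960 via (A,nl_idx)
  {BC}: card=160; try (B,hash)→360, (B,nl_idx)→640, (C,merge)→780, (B,merge)→840, (C,hash)→1160, (C,nl)→1620 …(+1); best=360 via (B,hash)
  {ABC}: card=640; try (B,hash)→1480, (A,nl_idx)→2120, (A,hash)→2200, (A,merge)→2760, (B,nl_idx)→3200, (B,merge)→4280 …(+2); best=1480 via (B,hash)

cost=1480; order=C,A,B; methods=nl_idx,hash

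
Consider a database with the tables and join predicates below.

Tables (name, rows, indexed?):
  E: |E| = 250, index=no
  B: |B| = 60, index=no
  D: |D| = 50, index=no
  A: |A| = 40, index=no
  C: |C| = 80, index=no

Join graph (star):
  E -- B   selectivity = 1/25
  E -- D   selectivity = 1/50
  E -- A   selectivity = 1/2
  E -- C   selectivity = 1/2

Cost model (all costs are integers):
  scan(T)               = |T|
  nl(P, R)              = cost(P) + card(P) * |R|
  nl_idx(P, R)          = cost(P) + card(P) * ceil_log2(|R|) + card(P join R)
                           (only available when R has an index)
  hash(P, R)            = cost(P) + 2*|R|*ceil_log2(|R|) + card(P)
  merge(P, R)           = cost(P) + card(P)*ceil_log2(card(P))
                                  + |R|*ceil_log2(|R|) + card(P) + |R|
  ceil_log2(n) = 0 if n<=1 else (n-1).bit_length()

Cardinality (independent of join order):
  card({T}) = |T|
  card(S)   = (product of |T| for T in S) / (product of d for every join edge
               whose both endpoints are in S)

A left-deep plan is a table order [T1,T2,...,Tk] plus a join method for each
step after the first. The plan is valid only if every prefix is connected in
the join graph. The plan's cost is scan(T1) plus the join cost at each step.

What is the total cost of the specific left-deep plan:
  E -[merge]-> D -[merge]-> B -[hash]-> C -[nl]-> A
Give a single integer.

step 1: scan E: cost=250, card=250
step 2: join D via merge
    card(P join D) = 250*50/(50) = 250
    cost = 250 + 250*8 + 50*6 + 250 + 50 = 2850
step 3: join B via merge
    card(P join B) = 250*60/(25) = 600
    cost = 2850 + 250*8 + 60*6 + 250 + 60 = 5520
step 4: join C via hash
    card(P join C) = 600*80/(2) = 24000
    cost = 5520 + 2*80*7 + 600 = 7240
step 5: join A via nl
    card(P join A) = 24000*40/(2) = 480000
    cost = 7240 + 24000*40 = 967240

967240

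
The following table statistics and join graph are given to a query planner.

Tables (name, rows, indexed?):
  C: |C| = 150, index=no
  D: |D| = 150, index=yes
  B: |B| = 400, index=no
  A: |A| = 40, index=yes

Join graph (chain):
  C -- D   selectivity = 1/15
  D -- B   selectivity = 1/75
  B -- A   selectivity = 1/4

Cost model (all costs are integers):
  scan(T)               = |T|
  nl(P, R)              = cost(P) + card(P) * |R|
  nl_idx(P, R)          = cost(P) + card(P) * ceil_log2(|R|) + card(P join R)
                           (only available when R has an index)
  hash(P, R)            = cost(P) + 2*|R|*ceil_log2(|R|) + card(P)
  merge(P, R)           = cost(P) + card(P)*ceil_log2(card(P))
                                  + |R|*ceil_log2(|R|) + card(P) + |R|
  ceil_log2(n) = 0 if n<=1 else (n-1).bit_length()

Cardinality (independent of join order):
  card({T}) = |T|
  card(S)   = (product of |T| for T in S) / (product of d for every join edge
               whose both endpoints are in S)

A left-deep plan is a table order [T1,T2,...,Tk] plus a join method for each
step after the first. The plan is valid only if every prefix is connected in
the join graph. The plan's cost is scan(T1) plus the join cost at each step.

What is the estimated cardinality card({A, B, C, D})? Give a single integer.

80000

Tables in S: A(40), B(400), C(150), D(150)
Edges inside S: C-D(d=15), D-B(d=75), B-A(d=4)
numerator = 40 * 400 * 150 * 150 = 360000000
denominator = 15 * 75 * 4 = 4500
card(S) = 360000000 / 4500 = 80000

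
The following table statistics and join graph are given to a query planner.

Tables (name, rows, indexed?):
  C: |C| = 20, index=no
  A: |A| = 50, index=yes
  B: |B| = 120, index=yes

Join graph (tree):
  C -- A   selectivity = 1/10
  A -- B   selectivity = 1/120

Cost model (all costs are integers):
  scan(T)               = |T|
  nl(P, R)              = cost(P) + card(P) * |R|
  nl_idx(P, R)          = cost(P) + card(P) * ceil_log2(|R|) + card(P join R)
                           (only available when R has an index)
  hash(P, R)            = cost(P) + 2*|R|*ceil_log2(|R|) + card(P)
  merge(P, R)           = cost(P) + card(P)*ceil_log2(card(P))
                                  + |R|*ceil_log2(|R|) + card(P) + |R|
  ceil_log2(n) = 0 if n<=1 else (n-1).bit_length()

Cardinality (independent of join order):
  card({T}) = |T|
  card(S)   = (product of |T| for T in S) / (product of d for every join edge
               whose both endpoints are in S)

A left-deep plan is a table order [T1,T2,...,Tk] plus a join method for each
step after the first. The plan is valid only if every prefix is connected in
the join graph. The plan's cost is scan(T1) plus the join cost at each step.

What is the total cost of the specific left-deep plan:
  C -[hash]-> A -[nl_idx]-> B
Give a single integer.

step 1: scan C: cost=20, card=20
step 2: join A via hash
    card(P join A) = 20*50/(10) = 100
    cost = 20 + 2*50*6 + 20 = 640
step 3: join B via nl_idx
    card(P join B) = 100*120/(120) = 100
    cost = 640 + 100*7 + 100 = 1440

1440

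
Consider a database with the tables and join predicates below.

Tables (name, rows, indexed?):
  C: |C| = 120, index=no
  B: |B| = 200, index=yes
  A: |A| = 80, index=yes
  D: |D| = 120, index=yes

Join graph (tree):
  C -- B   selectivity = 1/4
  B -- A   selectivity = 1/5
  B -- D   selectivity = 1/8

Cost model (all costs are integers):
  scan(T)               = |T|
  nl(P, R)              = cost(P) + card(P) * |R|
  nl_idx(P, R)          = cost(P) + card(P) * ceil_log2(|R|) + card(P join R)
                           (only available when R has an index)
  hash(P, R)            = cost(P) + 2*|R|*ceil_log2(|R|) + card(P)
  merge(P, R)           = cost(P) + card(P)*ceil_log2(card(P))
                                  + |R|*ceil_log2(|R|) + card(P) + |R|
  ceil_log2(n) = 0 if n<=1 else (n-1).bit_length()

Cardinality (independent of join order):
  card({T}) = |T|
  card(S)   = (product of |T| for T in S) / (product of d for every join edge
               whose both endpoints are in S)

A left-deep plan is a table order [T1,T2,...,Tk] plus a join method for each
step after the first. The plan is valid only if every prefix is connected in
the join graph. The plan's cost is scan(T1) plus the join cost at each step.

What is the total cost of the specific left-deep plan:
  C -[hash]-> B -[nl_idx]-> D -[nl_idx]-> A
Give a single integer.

2205440

step 1: scan C: cost=120, card=120
step 2: join B via hash
    card(P join B) = 120*200/(4) = 6000
    cost = 120 + 2*200*8 + 120 = 3440
step 3: join D via nl_idx
    card(P join D) = 6000*120/(8) = 90000
    cost = 3440 + 6000*7 + 90000 = 135440
step 4: join A via nl_idx
    card(P join A) = 90000*80/(5) = 1440000
    cost = 135440 + 90000*7 + 1440000 = 2205440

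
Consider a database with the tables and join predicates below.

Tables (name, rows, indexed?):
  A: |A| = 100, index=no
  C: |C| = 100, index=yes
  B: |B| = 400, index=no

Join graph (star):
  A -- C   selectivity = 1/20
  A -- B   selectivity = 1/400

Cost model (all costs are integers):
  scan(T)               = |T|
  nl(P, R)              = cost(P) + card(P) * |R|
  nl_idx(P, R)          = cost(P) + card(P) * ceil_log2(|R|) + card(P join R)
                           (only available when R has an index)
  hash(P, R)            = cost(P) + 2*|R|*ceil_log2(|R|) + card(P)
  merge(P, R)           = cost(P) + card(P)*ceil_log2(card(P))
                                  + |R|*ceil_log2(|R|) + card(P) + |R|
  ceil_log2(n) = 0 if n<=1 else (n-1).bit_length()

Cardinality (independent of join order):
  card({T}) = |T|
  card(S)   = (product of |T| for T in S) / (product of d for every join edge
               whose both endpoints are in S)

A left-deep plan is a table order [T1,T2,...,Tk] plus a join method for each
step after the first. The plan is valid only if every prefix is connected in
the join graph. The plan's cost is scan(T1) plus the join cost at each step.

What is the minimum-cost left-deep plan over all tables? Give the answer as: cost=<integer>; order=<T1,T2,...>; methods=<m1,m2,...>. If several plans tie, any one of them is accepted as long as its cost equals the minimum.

Selinger DP (subsets sized 1..n):
  {A}: scan cost=100, card=100
  {C}: scan cost=100, card=100
  {B}: scan cost=400, card=400
  {AC}: card=500; try (C,nl_idx)→1300, (C,hash)→1600, (A,hash)→1600, (C,merge)→1700, (A,merge)→1700, (C,nl)→10100 …(+1); best=1300 via (C,nl_idx)
  {AB}: card=100; try (A,hash)→2200, (B,merge)→4900, (A,merge)→5200, (B,hash)→7400, (B,nl)→40100, (A,nl)→40400; best=2200 via (A,hash)
  {ABC}: card=500; try (C,nl_idx)→3400, (C,hash)→3700, (C,merge)→3800, (B,hash)→9000, (B,merge)→10300, (C,nl)→12200 …(+1); best=3400 via (C,nl_idx)

cost=3400; order=B,A,C; methods=hash,nl_idx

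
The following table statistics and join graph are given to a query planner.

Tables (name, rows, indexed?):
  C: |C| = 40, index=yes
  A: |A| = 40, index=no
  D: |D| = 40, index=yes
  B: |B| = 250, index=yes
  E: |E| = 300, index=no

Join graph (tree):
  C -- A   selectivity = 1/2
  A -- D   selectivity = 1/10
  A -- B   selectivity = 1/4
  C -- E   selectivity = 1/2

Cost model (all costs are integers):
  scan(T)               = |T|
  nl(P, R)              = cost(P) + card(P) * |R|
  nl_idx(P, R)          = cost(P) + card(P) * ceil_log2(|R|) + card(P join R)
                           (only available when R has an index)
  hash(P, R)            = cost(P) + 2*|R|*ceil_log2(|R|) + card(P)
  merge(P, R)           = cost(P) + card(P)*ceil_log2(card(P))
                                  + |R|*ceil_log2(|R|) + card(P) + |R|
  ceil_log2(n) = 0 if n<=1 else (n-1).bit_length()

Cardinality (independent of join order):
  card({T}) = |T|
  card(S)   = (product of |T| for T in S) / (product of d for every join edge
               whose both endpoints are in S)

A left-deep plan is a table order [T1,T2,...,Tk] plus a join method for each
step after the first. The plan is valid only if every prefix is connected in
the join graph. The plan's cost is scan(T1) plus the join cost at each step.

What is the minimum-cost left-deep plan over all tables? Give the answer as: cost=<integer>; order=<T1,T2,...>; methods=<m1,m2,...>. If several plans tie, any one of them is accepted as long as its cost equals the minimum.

cost=213680; order=A,D,C,B,E; methods=nl_idx,hash,hash,hash

Selinger DP (subsets sized 1..n):
  {C}: scan cost=40, card=40
  {A}: scan cost=40, card=40
  {D}: scan cost=40, card=40
  {B}: scan cost=250, card=250
  {E}: scan cost=300, card=300
  {AC}: card=800; try (C,hash)→560, (A,hash)→560, (C,merge)→600, (A,merge)→600, (C,nl_idx)→1080, (C,nl)→1640 …(+1); best=560 via (C,hash)
  {CE}: card=6000; try (C,hash)→1080, (E,merge)→3320, (C,merge)→3580, (E,hash)→5480, (C,nl_idx)→8100, (E,nl)→12040 …(+1); best=1080 via (C,hash)
  {AD}: card=160; try (D,nl_idx)→440, (D,hash)→560, (A,hash)→560, (D,merge)→600, (A,merge)→600, (D,nl)→1640 …(+1); best=440 via (D,nl_idx)
  {AB}: card=2500; try (A,hash)→980, (B,merge)→2570, (A,merge)→2780, (B,nl_idx)→2860, (B,hash)→4080, (B,nl)→10040 …(+1); best=980 via (A,hash)
  {ACD}: card=3200; try (C,hash)→1080, (D,hash)→1840, (C,merge)→2160, (C,nl_idx)→4600, (C,nl)→6840, (D,nl_idx)→8560 …(+2); best=1080 via (C,hash)
  {ABC}: card=50000; try (C,hash)→3960, (B,hash)→5360, (B,merge)→11610, (C,merge)→33760, (B,nl_idx)→56960, (C,nl_idx)→65980 …(+2); best=3960 via (C,hash)
  {ACE}: card=120000; try (E,hash)→6760, (A,hash)→7560, (E,merge)→12360, (A,merge)→85360, (E,nl)→240560, (A,nl)→241080; best=6760 via (E,hash)
  {ABD}: card=10000; try (D,hash)→3960, (B,merge)→4130, (B,hash)→4600, (B,nl_idx)→11720, (D,nl_idx)→25980, (D,merge)→33760 …(+2); best=3960 via (D,hash)
  {ABCD}: card=200000; try (B,hash)→8280, (C,hash)→14440, (B,merge)→44930, (D,hash)→54440, (C,merge)→154240, (B,nl_idx)→226680 …(+6); best=8280 via (B,hash)
  {ACDE}: card=480000; try (E,hash)→9680, (E,merge)→45680, (D,hash)→127240, (E,nl)→961080, (D,nl_idx)→1206760, (D,merge)→2167040 …(+1); best=9680 via (E,hash)
  {ABCE}: card=7500000; try (E,hash)→59360, (B,hash)→130760, (E,merge)→856960, (B,merge)→2169010, (B,nl_idx)→8466760, (E,nl)→15003960 …(+1); best=59360 via (E,hash)
  {ABCDE}: card=30000000; try (E,hash)→213680, (B,hash)→493680, (E,merge)→3811280, (D,hash)→7559840, (B,merge)→9611930, (B,nl_idx)→33849680 …(+5); best=213680 via (E,hash)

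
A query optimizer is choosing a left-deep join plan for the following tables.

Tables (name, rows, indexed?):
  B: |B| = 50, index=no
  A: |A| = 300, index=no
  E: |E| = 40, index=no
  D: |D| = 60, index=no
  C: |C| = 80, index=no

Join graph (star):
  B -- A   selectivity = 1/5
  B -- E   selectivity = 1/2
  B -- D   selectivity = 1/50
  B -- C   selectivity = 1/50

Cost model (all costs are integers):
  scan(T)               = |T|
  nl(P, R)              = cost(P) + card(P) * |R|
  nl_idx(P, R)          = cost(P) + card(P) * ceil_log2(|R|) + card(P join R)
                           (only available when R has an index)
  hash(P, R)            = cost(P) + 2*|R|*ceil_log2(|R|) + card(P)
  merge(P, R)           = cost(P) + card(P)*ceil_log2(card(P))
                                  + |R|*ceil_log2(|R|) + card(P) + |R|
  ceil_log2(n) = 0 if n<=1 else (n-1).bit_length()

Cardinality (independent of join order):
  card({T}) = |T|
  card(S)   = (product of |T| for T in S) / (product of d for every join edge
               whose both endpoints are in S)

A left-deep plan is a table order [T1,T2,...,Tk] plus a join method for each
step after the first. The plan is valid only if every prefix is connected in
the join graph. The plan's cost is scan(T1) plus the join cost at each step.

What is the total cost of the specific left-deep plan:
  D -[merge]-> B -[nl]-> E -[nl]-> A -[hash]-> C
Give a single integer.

436350

step 1: scan D: cost=60, card=60
step 2: join B via merge
    card(P join B) = 60*50/(50) = 60
    cost = 60 + 60*6 + 50*6 + 60 + 50 = 830
step 3: join E via nl
    card(P join E) = 60*40/(2) = 1200
    cost = 830 + 60*40 = 3230
step 4: join A via nl
    card(P join A) = 1200*300/(5) = 72000
    cost = 3230 + 1200*300 = 363230
step 5: join C via hash
    card(P join C) = 72000*80/(50) = 115200
    cost = 363230 + 2*80*7 + 72000 = 436350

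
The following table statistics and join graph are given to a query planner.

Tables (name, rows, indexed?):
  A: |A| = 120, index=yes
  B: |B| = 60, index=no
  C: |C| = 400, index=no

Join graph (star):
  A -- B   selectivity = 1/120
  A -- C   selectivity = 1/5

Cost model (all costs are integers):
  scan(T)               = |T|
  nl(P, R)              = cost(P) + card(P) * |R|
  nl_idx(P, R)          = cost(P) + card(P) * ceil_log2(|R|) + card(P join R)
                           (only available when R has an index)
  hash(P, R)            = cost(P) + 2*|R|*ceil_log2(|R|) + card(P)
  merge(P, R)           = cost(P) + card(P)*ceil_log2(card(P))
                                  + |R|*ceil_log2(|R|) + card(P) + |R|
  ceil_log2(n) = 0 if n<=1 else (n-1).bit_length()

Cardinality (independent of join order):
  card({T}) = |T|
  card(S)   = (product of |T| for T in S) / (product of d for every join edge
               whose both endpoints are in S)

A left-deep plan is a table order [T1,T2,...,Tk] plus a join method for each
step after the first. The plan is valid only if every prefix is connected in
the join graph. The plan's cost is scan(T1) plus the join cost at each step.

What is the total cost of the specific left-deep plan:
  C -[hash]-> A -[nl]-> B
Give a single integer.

step 1: scan C: cost=400, card=400
step 2: join A via hash
    card(P join A) = 400*120/(5) = 9600
    cost = 400 + 2*120*7 + 400 = 2480
step 3: join B via nl
    card(P join B) = 9600*60/(120) = 4800
    cost = 2480 + 9600*60 = 578480

578480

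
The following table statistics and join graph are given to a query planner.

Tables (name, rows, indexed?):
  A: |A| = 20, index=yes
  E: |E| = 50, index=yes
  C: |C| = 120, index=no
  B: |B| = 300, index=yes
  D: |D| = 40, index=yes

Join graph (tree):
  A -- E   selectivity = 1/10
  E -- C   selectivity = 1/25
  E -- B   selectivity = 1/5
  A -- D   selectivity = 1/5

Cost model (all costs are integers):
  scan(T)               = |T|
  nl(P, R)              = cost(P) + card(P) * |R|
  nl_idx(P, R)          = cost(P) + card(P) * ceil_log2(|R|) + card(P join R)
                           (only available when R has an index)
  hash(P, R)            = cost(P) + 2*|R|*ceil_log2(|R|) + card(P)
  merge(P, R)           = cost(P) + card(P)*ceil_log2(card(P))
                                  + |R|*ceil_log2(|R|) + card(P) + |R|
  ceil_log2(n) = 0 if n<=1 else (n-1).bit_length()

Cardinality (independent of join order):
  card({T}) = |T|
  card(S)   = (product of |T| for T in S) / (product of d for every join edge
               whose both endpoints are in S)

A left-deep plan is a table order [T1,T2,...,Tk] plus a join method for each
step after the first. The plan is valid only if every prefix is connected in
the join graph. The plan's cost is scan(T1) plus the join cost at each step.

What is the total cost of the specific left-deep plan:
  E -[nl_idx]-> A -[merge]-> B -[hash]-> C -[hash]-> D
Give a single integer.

41160

step 1: scan E: cost=50, card=50
step 2: join A via nl_idx
    card(P join A) = 50*20/(10) = 100
    cost = 50 + 50*5 + 100 = 400
step 3: join B via merge
    card(P join B) = 100*300/(5) = 6000
    cost = 400 + 100*7 + 300*9 + 100 + 300 = 4200
step 4: join C via hash
    card(P join C) = 6000*120/(25) = 28800
    cost = 4200 + 2*120*7 + 6000 = 11880
step 5: join D via hash
    card(P join D) = 28800*40/(5) = 230400
    cost = 11880 + 2*40*6 + 28800 = 41160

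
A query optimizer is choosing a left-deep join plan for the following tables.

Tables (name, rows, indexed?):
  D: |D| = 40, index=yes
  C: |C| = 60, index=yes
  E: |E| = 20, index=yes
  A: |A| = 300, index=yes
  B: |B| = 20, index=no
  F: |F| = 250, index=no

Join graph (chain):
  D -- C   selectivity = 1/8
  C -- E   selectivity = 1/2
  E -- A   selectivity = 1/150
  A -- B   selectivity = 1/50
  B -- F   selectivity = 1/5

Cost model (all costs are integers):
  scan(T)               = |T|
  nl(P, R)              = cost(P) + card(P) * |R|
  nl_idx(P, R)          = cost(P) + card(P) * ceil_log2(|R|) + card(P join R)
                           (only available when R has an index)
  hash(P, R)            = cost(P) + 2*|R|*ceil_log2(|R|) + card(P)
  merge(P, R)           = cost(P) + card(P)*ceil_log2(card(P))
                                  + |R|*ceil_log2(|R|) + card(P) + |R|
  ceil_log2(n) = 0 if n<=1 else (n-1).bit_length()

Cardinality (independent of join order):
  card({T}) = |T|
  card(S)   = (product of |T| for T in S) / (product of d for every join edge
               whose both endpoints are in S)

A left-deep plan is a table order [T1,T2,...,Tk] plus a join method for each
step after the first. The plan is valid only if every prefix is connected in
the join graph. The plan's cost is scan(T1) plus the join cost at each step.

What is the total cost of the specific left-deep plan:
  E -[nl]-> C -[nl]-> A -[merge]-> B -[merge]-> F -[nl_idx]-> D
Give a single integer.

step 1: scan E: cost=20, card=20
step 2: join C via nl
    card(P join C) = 20*60/(2) = 600
    cost = 20 + 20*60 = 1220
step 3: join A via nl
    card(P join A) = 600*300/(150) = 1200
    cost = 1220 + 600*300 = 181220
step 4: join B via merge
    card(P join B) = 1200*20/(50) = 480
    cost = 181220 + 1200*11 + 20*5 + 1200 + 20 = 195740
step 5: join F via merge
    card(P join F) = 480*250/(5) = 24000
    cost = 195740 + 480*9 + 250*8 + 480 + 250 = 202790
step 6: join D via nl_idx
    card(P join D) = 24000*40/(8) = 120000
    cost = 202790 + 24000*6 + 120000 = 466790

466790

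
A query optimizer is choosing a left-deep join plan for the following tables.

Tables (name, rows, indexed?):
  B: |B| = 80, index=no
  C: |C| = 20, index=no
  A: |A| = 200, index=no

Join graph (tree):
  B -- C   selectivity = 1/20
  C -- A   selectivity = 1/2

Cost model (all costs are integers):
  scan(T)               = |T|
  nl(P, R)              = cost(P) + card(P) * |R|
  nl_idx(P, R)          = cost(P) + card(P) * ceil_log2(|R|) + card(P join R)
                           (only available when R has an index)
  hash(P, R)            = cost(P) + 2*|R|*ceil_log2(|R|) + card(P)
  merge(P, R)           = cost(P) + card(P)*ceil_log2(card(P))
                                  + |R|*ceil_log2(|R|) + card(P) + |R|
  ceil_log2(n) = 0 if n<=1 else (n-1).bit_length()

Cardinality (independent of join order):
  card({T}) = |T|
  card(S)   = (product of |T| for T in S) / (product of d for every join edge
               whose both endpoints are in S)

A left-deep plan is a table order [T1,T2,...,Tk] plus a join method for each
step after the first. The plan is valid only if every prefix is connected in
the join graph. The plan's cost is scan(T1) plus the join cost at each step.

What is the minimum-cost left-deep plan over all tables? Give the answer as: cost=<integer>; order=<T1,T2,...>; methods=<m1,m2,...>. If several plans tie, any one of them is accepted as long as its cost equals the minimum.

Selinger DP (subsets sized 1..n):
  {B}: scan cost=80, card=80
  {C}: scan cost=20, card=20
  {A}: scan cost=200, card=200
  {BC}: card=80; try (C,hash)→360, (B,merge)→780, (C,merge)→840, (B,hash)→1160, (B,nl)→1620, (C,nl)→1680; best=360 via (C,hash)
  {AC}: card=2000; try (C,hash)→600, (A,merge)→1940, (C,merge)→2120, (A,hash)→3240, (A,nl)→4020, (C,nl)→4200; best=600 via (C,hash)
  {ABC}: card=8000; try (A,merge)→2800, (A,hash)→3640, (B,hash)→3720, (A,nl)→16360, (B,merge)→25240, (B,nl)→160600; best=2800 via (A,merge)

cost=2800; order=B,C,A; methods=hash,merge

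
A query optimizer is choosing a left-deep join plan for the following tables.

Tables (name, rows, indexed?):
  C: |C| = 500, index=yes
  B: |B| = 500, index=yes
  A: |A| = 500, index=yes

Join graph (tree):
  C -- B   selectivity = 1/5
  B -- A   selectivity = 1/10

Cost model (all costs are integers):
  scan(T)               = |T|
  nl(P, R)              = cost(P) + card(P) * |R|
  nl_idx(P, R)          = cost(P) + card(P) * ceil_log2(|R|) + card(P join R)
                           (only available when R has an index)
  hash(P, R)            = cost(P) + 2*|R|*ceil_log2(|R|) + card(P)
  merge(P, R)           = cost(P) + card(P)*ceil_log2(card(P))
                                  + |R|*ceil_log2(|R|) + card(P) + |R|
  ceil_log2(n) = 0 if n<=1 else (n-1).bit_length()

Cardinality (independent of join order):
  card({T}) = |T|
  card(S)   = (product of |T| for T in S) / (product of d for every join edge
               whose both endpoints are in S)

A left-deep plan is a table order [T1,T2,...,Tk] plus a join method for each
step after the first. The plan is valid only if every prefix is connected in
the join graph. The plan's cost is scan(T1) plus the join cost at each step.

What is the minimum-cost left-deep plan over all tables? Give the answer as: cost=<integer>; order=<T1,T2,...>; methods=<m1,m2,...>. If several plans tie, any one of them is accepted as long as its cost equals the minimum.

Selinger DP (subsets sized 1..n):
  {C}: scan cost=500, card=500
  {B}: scan cost=500, card=500
  {A}: scan cost=500, card=500
  {BC}: card=50000; try (C,hash)→10000, (B,hash)→10000, (C,merge)→10500, (B,merge)→10500, (C,nl_idx)→55000, (B,nl_idx)→55000 …(+2); best=10000 via (C,hash)
  {AB}: card=25000; try (B,hash)→10000, (A,hash)→10000, (B,merge)→10500, (A,merge)→10500, (B,nl_idx)→30000, (A,nl_idx)→30000 …(+2); best=10000 via (B,hash)
  {ABC}: card=2500000; try (C,hash)→44000, (A,hash)→69000, (C,merge)→415000, (A,merge)→865000, (C,nl_idx)→2735000, (A,nl_idx)→2960000 …(+2); best=44000 via (C,hash)

cost=44000; order=A,B,C; methods=hash,hash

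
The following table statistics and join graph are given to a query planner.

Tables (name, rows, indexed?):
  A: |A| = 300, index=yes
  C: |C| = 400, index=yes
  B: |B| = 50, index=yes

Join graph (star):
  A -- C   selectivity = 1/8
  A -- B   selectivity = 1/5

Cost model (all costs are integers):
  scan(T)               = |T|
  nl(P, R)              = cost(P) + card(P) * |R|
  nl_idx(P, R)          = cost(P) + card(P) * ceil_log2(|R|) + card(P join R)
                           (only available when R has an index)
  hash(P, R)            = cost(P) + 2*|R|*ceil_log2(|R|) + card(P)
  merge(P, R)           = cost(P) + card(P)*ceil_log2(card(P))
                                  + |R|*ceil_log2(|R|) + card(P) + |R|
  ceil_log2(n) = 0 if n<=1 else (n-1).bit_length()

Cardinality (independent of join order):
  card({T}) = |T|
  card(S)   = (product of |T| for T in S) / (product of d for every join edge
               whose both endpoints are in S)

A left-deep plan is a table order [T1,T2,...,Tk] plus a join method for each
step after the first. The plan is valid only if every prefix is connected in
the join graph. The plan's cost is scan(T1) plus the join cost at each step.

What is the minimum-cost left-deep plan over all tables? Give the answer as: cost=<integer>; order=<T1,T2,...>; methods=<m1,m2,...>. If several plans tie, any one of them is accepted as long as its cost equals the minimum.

cost=11400; order=A,B,C; methods=hash,hash

Selinger DP (subsets sized 1..n):
  {A}: scan cost=300, card=300
  {C}: scan cost=400, card=400
  {B}: scan cost=50, card=50
  {AC}: card=15000; try (A,hash)→6200, (C,merge)→7300, (A,merge)→7400, (C,hash)→7800, (C,nl_idx)→18000, (A,nl_idx)→19000 …(+2); best=6200 via (A,hash)
  {AB}: card=3000; try (B,hash)→1200, (A,merge)→3400, (A,nl_idx)→3500, (B,merge)→3650, (B,nl_idx)→5100, (A,hash)→5500 …(+2); best=1200 via (B,hash)
  {ABC}: card=150000; try (C,hash)→11400, (B,hash)→21800, (C,merge)→44200, (C,nl_idx)→178200, (B,merge)→231550, (B,nl_idx)→246200 …(+2); best=11400 via (C,hash)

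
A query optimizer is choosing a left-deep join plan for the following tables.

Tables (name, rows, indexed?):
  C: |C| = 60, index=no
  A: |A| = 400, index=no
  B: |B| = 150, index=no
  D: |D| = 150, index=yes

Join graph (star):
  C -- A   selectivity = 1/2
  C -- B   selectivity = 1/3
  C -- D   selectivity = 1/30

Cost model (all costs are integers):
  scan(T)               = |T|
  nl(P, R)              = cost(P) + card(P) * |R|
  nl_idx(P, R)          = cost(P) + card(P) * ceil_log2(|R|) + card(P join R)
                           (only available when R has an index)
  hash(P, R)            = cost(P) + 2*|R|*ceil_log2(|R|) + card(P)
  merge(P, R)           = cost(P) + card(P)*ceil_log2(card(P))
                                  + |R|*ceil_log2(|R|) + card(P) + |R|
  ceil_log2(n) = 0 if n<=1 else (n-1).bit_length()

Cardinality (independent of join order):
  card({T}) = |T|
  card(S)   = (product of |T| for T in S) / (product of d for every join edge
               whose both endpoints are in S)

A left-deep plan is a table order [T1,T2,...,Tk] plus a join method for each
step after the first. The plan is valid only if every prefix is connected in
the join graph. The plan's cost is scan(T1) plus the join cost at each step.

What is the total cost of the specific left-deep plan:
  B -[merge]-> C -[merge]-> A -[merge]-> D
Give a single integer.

step 1: scan B: cost=150, card=150
step 2: join C via merge
    card(P join C) = 150*60/(3) = 3000
    cost = 150 + 150*8 + 60*6 + 150 + 60 = 1920
step 3: join A via merge
    card(P join A) = 3000*400/(2) = 600000
    cost = 1920 + 3000*12 + 400*9 + 3000 + 400 = 44920
step 4: join D via merge
    card(P join D) = 600000*150/(30) = 3000000
    cost = 44920 + 600000*20 + 150*8 + 600000 + 150 = 12646270

12646270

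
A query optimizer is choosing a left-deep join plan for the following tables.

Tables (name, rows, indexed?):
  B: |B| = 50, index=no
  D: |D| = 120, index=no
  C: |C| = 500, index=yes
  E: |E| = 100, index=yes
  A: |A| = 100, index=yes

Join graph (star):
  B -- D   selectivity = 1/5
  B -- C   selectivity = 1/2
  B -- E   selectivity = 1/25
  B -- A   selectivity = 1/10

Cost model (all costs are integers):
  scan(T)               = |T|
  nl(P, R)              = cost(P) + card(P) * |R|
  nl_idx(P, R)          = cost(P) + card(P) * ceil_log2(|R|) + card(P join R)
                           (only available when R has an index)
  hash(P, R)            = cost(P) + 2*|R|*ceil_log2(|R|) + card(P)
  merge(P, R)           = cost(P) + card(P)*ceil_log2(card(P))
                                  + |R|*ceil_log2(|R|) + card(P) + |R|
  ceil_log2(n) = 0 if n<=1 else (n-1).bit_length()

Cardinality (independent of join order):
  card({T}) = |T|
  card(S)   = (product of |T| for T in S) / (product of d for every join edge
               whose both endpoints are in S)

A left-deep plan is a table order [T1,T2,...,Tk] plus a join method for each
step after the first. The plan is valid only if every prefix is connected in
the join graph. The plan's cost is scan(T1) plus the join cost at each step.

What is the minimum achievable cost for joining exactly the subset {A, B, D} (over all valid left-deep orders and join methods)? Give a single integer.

2980

Selinger DP over subsets of {A,B,D}:
  {B}: scan cost=50, card=50
  {D}: scan cost=120, card=120
  {A}: scan cost=100, card=100
  {BD}: card=1200; try (B,hash)→840, (D,merge)→1360, (B,merge)→1430, (D,hash)→1780, (D,nl)→6050, (B,nl)→6120; best=840 via (B,hash)
  {AB}: card=500; try (B,hash)→800, (A,nl_idx)→900, (A,merge)→1200, (B,merge)→1250, (A,hash)→1500, (A,nl)→5050 …(+1); best=800 via (B,hash)
  {ABD}: card=12000; try (D,hash)→2980, (A,hash)→3440, (D,merge)→6760, (A,merge)→16040, (A,nl_idx)→21240, (D,nl)→60800 …(+1); best=2980 via (D,hash)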